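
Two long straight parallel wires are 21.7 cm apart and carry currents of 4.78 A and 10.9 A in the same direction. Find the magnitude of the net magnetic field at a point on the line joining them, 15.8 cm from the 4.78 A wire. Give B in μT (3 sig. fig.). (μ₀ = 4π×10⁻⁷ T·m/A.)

B ≈ 30.9 μT

Each long wire gives B = μ₀I/(2πd). Distances are d₁ = 0.158 m and d₂ = 0.059 m.
B₁ = 6.05×10⁻⁶ T, B₂ = 3.69×10⁻⁵ T.
Between parallel currents the two contributions point in opposite directions, so they subtract. B = |B₁ − B₂| = |6.05×10⁻⁶ − 3.69×10⁻⁵| = 3.09×10⁻⁵ T.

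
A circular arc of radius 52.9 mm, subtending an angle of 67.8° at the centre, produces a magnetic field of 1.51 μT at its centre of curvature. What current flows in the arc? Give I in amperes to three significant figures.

I ≈ 0.675 A

For a circular arc, B = μ₀Iφ/(4πR) with φ in radians; here φ = 1.183 rad.
So I = 4πRB/(μ₀φ) = 4π × 0.0529 × 1.51×10⁻⁶ / (4π×10⁻⁷ × 1.183) = 0.675 A.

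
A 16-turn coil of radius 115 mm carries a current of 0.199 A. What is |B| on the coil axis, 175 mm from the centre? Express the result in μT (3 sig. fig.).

B ≈ 2.88 μT

For an N-turn flat coil, B = Nμ₀IR²/[2(R²+z²)^(3/2)] with R = 0.115 m, z = 0.175 m.
B = 16 × 1.80×10⁻⁷ T = 2.88×10⁻⁶ T.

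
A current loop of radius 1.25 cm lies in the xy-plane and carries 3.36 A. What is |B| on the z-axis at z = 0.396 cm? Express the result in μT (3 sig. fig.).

On the axis of a circular loop, B = μ₀IR² / [2(R²+z²)^(3/2)].
R² + z² = (0.0125)² + (0.00396)² = 0.0001719 m², and (R²+z²)^(3/2) = 2.25×10⁻⁶ m³.
B = (4π×10⁻⁷ × 3.36 × 0.0001563) / (2 × 2.25×10⁻⁶) = 1.46×10⁻⁴ T.

B ≈ 146 μT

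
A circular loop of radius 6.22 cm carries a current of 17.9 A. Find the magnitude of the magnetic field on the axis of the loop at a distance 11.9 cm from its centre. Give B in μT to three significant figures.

On the axis of a circular loop, B = μ₀IR² / [2(R²+z²)^(3/2)].
R² + z² = (0.0622)² + (0.119)² = 0.01803 m², and (R²+z²)^(3/2) = 2.42×10⁻³ m³.
B = (4π×10⁻⁷ × 17.9 × 0.003869) / (2 × 2.42×10⁻³) = 1.80×10⁻⁵ T.

B ≈ 18.0 μT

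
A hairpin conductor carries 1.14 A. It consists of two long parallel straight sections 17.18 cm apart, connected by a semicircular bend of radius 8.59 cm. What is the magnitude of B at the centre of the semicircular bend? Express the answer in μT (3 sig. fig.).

B ≈ 6.82 μT

The semicircular arc contributes B_arc = μ₀I·π/(4πR) = μ₀I/(4R) = 4.17×10⁻⁶ T.
Each semi-infinite lead is at perpendicular distance R = 0.0859 m from the centre, with the perpendicular foot at its near end, so it contributes μ₀I/(4πR); both point the same way, together 2.65×10⁻⁶ T.
Arc and leads all point the same direction: B = 4.17×10⁻⁶ + 2.65×10⁻⁶ = 6.82×10⁻⁶ T.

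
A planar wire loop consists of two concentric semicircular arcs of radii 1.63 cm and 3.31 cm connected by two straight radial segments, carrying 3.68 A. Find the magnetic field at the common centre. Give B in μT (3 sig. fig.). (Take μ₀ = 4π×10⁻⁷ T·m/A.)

B ≈ 36.0 μT

The radial connectors point toward the centre, so dl × r̂ = 0 and they contribute nothing.
Each semicircle gives μ₀I/(4R): inner arc 7.09×10⁻⁵ T, outer arc 3.49×10⁻⁵ T.
The two arcs carry current in opposite angular senses, so their fields oppose: B = |7.09×10⁻⁵ − 3.49×10⁻⁵| = 3.60×10⁻⁵ T.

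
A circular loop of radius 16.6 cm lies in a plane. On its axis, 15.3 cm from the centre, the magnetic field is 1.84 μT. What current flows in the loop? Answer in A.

On the axis of a loop, B = μ₀IR²/[2(R²+z²)^(3/2)], so I = 2B(R²+z²)^(3/2)/(μ₀R²).
R² + z² = 0.02756 + 0.02341 = 0.05097 m²; raised to 3/2 gives 1.15×10⁻² m³.
I = 2 × 1.84×10⁻⁶ × 1.15×10⁻² / (1.26×10⁻⁶ × 0.02756) = 1.22 A.

I ≈ 1.22 A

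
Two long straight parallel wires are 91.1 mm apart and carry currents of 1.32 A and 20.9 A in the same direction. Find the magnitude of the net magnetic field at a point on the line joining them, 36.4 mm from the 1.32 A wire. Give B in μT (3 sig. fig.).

B ≈ 69.2 μT

Each long wire gives B = μ₀I/(2πd). Distances are d₁ = 0.0364 m and d₂ = 0.0547 m.
B₁ = 7.25×10⁻⁶ T, B₂ = 7.64×10⁻⁵ T.
Between parallel currents the two contributions point in opposite directions, so they subtract. B = |B₁ − B₂| = |7.25×10⁻⁶ − 7.64×10⁻⁵| = 6.92×10⁻⁵ T.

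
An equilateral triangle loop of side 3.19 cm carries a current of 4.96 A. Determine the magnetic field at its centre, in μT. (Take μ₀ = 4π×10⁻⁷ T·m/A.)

Each side is a finite straight segment at perpendicular distance d = a/(2 tan(π/3)) = 0.009209 m from the centre, with end-angles ±π/3.
One side contributes B₁ = (μ₀I/4πd)·2 sin(π/3) = 9.33×10⁻⁵ T.
All 3 sides add in the same direction: B = 3 × 9.33×10⁻⁵ = 2.80×10⁻⁴ T.

B ≈ 280 μT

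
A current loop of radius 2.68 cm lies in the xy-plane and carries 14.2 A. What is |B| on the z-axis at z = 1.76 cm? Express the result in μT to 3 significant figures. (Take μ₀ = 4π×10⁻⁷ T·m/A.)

B ≈ 194 μT

On the axis of a circular loop, B = μ₀IR² / [2(R²+z²)^(3/2)].
R² + z² = (0.0268)² + (0.0176)² = 0.001028 m², and (R²+z²)^(3/2) = 3.30×10⁻⁵ m³.
B = (4π×10⁻⁷ × 14.2 × 0.0007182) / (2 × 3.30×10⁻⁵) = 1.94×10⁻⁴ T.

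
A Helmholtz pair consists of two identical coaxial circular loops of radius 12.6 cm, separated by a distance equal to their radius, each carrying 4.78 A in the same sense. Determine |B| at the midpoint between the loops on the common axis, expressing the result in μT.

B ≈ 34.1 μT

Each loop contributes B = μ₀IR²/[2(R²+z²)^(3/2)] on the axis, with z measured from that loop.
Loop 1 (z = 0.063 m): B₁ = 1.71×10⁻⁵ T. Loop 2 (z = 0.063 m): B₂ = 1.71×10⁻⁵ T.
The fields add: B = B₁ + B₂ = 3.41×10⁻⁵ T.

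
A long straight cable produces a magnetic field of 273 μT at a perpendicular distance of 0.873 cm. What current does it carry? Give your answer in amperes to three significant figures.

For a long straight wire B = μ₀I/(2πd), so I = 2πdB/μ₀.
I = 2π × 0.00873 × 2.73×10⁻⁴ / (4π×10⁻⁷) = 11.9 A.

I ≈ 11.9 A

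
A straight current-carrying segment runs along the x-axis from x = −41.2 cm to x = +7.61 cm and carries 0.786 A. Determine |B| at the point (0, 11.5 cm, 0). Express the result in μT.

For a finite straight segment, B = (μ₀I/4πd)(sinθ₁ + sinθ₂), where θ₁, θ₂ are the angles from the perpendicular to each end.
The perpendicular distance is d = 0.115 m; the end-offsets along the wire are a = 0.412 m and b = 0.0761 m.
sinθ₁ = 0.412/√(0.412²+0.115²) = 0.9632; sinθ₂ = 0.0761/√(0.0761²+0.115²) = 0.5519.
B = (4π×10⁻⁷ × 0.786) / (4π × 0.115) × (0.9632 + 0.5519) = 1.04×10⁻⁶ T.

B ≈ 1.04 μT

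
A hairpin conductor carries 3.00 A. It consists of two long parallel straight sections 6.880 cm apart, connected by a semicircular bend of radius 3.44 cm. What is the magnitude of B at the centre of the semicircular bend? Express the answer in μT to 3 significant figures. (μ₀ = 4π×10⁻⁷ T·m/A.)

B ≈ 44.8 μT

The semicircular arc contributes B_arc = μ₀I·π/(4πR) = μ₀I/(4R) = 2.74×10⁻⁵ T.
Each semi-infinite lead is at perpendicular distance R = 0.0344 m from the centre, with the perpendicular foot at its near end, so it contributes μ₀I/(4πR); both point the same way, together 1.74×10⁻⁵ T.
Arc and leads all point the same direction: B = 2.74×10⁻⁵ + 1.74×10⁻⁵ = 4.48×10⁻⁵ T.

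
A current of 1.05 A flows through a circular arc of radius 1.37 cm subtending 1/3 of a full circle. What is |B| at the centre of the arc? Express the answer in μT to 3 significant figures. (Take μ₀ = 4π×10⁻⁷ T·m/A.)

B ≈ 16.1 μT

The Biot–Savart field of a circular arc at its centre is B = μ₀Iφ/(4πR), with φ = 2.094 rad.
B = (4π×10⁻⁷ × 1.05 × 2.094) / (4π × 0.0137) = 1.61×10⁻⁵ T.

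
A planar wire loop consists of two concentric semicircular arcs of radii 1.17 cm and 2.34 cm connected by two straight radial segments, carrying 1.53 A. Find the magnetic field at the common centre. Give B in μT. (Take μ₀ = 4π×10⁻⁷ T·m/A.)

B ≈ 20.5 μT

The radial connectors point toward the centre, so dl × r̂ = 0 and they contribute nothing.
Each semicircle gives μ₀I/(4R): inner arc 4.11×10⁻⁵ T, outer arc 2.05×10⁻⁵ T.
The two arcs carry current in opposite angular senses, so their fields oppose: B = |4.11×10⁻⁵ − 2.05×10⁻⁵| = 2.05×10⁻⁵ T.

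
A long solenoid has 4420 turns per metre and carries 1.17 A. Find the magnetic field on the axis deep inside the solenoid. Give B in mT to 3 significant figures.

B ≈ 6.50 mT

Inside a long solenoid, B = μ₀nI with n = 4420 turns/m.
B = 4π×10⁻⁷ × 4420 × 1.17 = 6.50×10⁻³ T.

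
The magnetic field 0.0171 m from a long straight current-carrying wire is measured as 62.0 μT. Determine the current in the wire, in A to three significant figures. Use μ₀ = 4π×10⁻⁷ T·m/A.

For a long straight wire B = μ₀I/(2πd), so I = 2πdB/μ₀.
I = 2π × 0.0171 × 6.20×10⁻⁵ / (4π×10⁻⁷) = 5.30 A.

I ≈ 5.30 A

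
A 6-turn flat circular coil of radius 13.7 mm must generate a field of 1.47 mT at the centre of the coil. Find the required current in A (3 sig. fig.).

For an N-turn coil, B = Nμ₀I/(2R) with R = 0.0137 m, so I = 2RB/(Nμ₀) = 2 × 0.0137 × 1.47×10⁻³ / (6 × 4π×10⁻⁷) = 5.34 A.

I ≈ 5.34 A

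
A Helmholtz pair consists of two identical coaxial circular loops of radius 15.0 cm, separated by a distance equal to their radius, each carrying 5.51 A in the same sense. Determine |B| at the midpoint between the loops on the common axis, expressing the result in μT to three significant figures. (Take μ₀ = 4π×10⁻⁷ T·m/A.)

B ≈ 33.0 μT

Each loop contributes B = μ₀IR²/[2(R²+z²)^(3/2)] on the axis, with z measured from that loop.
Loop 1 (z = 0.075 m): B₁ = 1.65×10⁻⁵ T. Loop 2 (z = 0.075 m): B₂ = 1.65×10⁻⁵ T.
The fields add: B = B₁ + B₂ = 3.30×10⁻⁵ T.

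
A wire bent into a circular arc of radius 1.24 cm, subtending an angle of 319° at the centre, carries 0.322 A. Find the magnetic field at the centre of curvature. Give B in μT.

B ≈ 14.5 μT

The Biot–Savart field of a circular arc at its centre is B = μ₀Iφ/(4πR), with φ = 5.568 rad.
B = (4π×10⁻⁷ × 0.322 × 5.568) / (4π × 0.0124) = 1.45×10⁻⁵ T.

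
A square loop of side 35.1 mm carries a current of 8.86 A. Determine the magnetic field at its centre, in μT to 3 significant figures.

B ≈ 286 μT

Each side is a finite straight segment at perpendicular distance d = a/(2 tan(π/4)) = 0.01755 m from the centre, with end-angles ±π/4.
One side contributes B₁ = (μ₀I/4πd)·2 sin(π/4) = 7.14×10⁻⁵ T.
All 4 sides add in the same direction: B = 4 × 7.14×10⁻⁵ = 2.86×10⁻⁴ T.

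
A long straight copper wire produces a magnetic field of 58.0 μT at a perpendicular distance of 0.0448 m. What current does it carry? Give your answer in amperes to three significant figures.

I ≈ 13.0 A

For a long straight wire B = μ₀I/(2πd), so I = 2πdB/μ₀.
I = 2π × 0.0448 × 5.80×10⁻⁵ / (4π×10⁻⁷) = 13.0 A.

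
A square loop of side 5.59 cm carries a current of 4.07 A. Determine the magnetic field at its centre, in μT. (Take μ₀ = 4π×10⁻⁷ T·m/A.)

B ≈ 82.4 μT

Each side is a finite straight segment at perpendicular distance d = a/(2 tan(π/4)) = 0.02795 m from the centre, with end-angles ±π/4.
One side contributes B₁ = (μ₀I/4πd)·2 sin(π/4) = 2.06×10⁻⁵ T.
All 4 sides add in the same direction: B = 4 × 2.06×10⁻⁵ = 8.24×10⁻⁵ T.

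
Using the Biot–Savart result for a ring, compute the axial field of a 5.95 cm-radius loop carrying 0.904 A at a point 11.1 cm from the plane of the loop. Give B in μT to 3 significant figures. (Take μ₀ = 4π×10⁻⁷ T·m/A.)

B ≈ 1.01 μT

On the axis of a circular loop, B = μ₀IR² / [2(R²+z²)^(3/2)].
R² + z² = (0.0595)² + (0.111)² = 0.01586 m², and (R²+z²)^(3/2) = 2.00×10⁻³ m³.
B = (4π×10⁻⁷ × 0.904 × 0.00354) / (2 × 2.00×10⁻³) = 1.01×10⁻⁶ T.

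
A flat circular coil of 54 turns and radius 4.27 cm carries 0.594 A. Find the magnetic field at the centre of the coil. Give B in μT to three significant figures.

For an N-turn flat coil, B = Nμ₀I/(2R) with R = 0.0427 m.
B = 54 × 8.74×10⁻⁶ T = 4.72×10⁻⁴ T.

B ≈ 472 μT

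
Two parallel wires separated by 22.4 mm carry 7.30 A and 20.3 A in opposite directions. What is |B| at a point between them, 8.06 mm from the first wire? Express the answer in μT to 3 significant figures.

B ≈ 464 μT

Each long wire gives B = μ₀I/(2πd). Distances are d₁ = 0.00806 m and d₂ = 0.01434 m.
B₁ = 1.81×10⁻⁴ T, B₂ = 2.83×10⁻⁴ T.
Between antiparallel currents both contributions point the same way, so they add. B = B₁ + B₂ = 1.81×10⁻⁴ + 2.83×10⁻⁴ = 4.64×10⁻⁴ T.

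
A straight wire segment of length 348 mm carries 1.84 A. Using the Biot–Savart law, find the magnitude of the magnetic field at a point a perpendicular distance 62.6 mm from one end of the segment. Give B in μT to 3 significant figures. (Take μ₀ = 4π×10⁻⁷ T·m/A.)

For a finite straight segment, B = (μ₀I/4πd)(sinθ₁ + sinθ₂), where θ₁, θ₂ are the angles from the perpendicular to each end.
The perpendicular foot is at one end, so the two end-offsets along the wire are 0 and L = 0.348 m.
sinθ₁ = 0/√(0²+0.0626²) = 0.0000; sinθ₂ = 0.348/√(0.348²+0.0626²) = 0.9842.
B = (4π×10⁻⁷ × 1.84) / (4π × 0.0626) × (0.0000 + 0.9842) = 2.89×10⁻⁶ T.

B ≈ 2.89 μT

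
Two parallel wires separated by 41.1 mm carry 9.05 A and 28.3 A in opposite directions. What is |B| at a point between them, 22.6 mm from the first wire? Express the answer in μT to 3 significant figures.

B ≈ 386 μT

Each long wire gives B = μ₀I/(2πd). Distances are d₁ = 0.0226 m and d₂ = 0.0185 m.
B₁ = 8.01×10⁻⁵ T, B₂ = 3.06×10⁻⁴ T.
Between antiparallel currents both contributions point the same way, so they add. B = B₁ + B₂ = 8.01×10⁻⁵ + 3.06×10⁻⁴ = 3.86×10⁻⁴ T.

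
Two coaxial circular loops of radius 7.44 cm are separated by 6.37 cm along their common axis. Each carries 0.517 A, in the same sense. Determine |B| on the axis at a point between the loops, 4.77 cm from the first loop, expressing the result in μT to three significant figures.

B ≈ 6.68 μT

Each loop contributes B = μ₀IR²/[2(R²+z²)^(3/2)] on the axis, with z measured from that loop.
Loop 1 (z = 0.0477 m): B₁ = 2.60×10⁻⁶ T. Loop 2 (z = 0.016 m): B₂ = 4.08×10⁻⁶ T.
The fields add: B = B₁ + B₂ = 6.68×10⁻⁶ T.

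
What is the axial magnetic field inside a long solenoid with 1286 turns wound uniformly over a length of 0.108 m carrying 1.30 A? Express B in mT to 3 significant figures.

B ≈ 19.5 mT

Inside a long solenoid, B = μ₀nI with n = 1.191×10⁴ turns/m.
B = 4π×10⁻⁷ × 1.191×10⁴ × 1.30 = 1.95×10⁻² T.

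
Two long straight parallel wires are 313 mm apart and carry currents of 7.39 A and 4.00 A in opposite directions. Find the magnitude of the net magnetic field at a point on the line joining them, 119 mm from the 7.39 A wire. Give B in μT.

B ≈ 16.5 μT

Each long wire gives B = μ₀I/(2πd). Distances are d₁ = 0.119 m and d₂ = 0.194 m.
B₁ = 1.24×10⁻⁵ T, B₂ = 4.12×10⁻⁶ T.
Between antiparallel currents both contributions point the same way, so they add. B = B₁ + B₂ = 1.24×10⁻⁵ + 4.12×10⁻⁶ = 1.65×10⁻⁵ T.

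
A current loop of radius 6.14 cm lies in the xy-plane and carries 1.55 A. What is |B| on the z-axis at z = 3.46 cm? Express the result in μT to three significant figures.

On the axis of a circular loop, B = μ₀IR² / [2(R²+z²)^(3/2)].
R² + z² = (0.0614)² + (0.0346)² = 0.004967 m², and (R²+z²)^(3/2) = 3.50×10⁻⁴ m³.
B = (4π×10⁻⁷ × 1.55 × 0.00377) / (2 × 3.50×10⁻⁴) = 1.05×10⁻⁵ T.

B ≈ 10.5 μT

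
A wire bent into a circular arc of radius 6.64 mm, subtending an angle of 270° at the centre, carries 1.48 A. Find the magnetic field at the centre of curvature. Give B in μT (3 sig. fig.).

B ≈ 105 μT

The Biot–Savart field of a circular arc at its centre is B = μ₀Iφ/(4πR), with φ = 4.712 rad.
B = (4π×10⁻⁷ × 1.48 × 4.712) / (4π × 0.00664) = 1.05×10⁻⁴ T.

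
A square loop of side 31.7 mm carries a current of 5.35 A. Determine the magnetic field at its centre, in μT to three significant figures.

B ≈ 191 μT

Each side is a finite straight segment at perpendicular distance d = a/(2 tan(π/4)) = 0.01585 m from the centre, with end-angles ±π/4.
One side contributes B₁ = (μ₀I/4πd)·2 sin(π/4) = 4.77×10⁻⁵ T.
All 4 sides add in the same direction: B = 4 × 4.77×10⁻⁵ = 1.91×10⁻⁴ T.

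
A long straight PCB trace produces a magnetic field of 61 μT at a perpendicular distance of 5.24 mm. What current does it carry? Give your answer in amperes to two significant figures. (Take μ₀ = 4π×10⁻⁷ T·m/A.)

I ≈ 1.6 A

For a long straight wire B = μ₀I/(2πd), so I = 2πdB/μ₀.
I = 2π × 0.00524 × 6.10×10⁻⁵ / (4π×10⁻⁷) = 1.60 A.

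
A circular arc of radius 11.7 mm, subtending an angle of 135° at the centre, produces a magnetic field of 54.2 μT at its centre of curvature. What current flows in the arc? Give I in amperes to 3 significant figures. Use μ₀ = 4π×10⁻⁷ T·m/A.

For a circular arc, B = μ₀Iφ/(4πR) with φ in radians; here φ = 2.356 rad.
So I = 4πRB/(μ₀φ) = 4π × 0.0117 × 5.42×10⁻⁵ / (4π×10⁻⁷ × 2.356) = 2.69 A.

I ≈ 2.69 A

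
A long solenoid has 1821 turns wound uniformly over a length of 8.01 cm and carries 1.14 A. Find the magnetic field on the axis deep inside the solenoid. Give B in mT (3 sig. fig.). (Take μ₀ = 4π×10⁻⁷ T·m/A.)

Inside a long solenoid, B = μ₀nI with n = 2.273×10⁴ turns/m.
B = 4π×10⁻⁷ × 2.273×10⁴ × 1.14 = 3.26×10⁻² T.

B ≈ 32.6 mT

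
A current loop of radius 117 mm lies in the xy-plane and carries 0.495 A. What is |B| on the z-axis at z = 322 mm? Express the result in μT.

On the axis of a circular loop, B = μ₀IR² / [2(R²+z²)^(3/2)].
R² + z² = (0.117)² + (0.322)² = 0.1174 m², and (R²+z²)^(3/2) = 4.02×10⁻² m³.
B = (4π×10⁻⁷ × 0.495 × 0.01369) / (2 × 4.02×10⁻²) = 1.06×10⁻⁷ T.

B ≈ 0.106 μT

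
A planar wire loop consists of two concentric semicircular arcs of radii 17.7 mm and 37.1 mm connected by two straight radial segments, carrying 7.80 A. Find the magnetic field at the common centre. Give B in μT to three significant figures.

B ≈ 72.4 μT

The radial connectors point toward the centre, so dl × r̂ = 0 and they contribute nothing.
Each semicircle gives μ₀I/(4R): inner arc 1.38×10⁻⁴ T, outer arc 6.60×10⁻⁵ T.
The two arcs carry current in opposite angular senses, so their fields oppose: B = |1.38×10⁻⁴ − 6.60×10⁻⁵| = 7.24×10⁻⁵ T.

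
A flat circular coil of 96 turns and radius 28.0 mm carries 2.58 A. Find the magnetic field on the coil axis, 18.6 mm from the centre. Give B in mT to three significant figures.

B ≈ 3.21 mT

For an N-turn flat coil, B = Nμ₀IR²/[2(R²+z²)^(3/2)] with R = 0.028 m, z = 0.0186 m.
B = 96 × 3.35×10⁻⁵ T = 3.21×10⁻³ T.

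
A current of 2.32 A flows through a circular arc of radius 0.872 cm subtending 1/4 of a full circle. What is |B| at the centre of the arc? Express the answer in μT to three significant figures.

B ≈ 41.8 μT

The Biot–Savart field of a circular arc at its centre is B = μ₀Iφ/(4πR), with φ = 1.571 rad.
B = (4π×10⁻⁷ × 2.32 × 1.571) / (4π × 0.00872) = 4.18×10⁻⁵ T.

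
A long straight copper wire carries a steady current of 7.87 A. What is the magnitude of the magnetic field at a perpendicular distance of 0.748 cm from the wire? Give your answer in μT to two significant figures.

B ≈ 210 μT

For an infinitely long straight wire, B = μ₀I/(2πd).
B = (4π×10⁻⁷ × 7.87) / (2π × 0.00748) = 2.10×10⁻⁴ T.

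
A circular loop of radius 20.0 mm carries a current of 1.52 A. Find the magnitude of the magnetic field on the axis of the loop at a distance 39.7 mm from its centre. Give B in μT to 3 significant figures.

B ≈ 4.35 μT

On the axis of a circular loop, B = μ₀IR² / [2(R²+z²)^(3/2)].
R² + z² = (0.02)² + (0.0397)² = 0.001976 m², and (R²+z²)^(3/2) = 8.78×10⁻⁵ m³.
B = (4π×10⁻⁷ × 1.52 × 0.0004) / (2 × 8.78×10⁻⁵) = 4.35×10⁻⁶ T.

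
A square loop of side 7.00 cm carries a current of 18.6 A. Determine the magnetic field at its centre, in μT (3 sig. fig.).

Each side is a finite straight segment at perpendicular distance d = a/(2 tan(π/4)) = 0.035 m from the centre, with end-angles ±π/4.
One side contributes B₁ = (μ₀I/4πd)·2 sin(π/4) = 7.52×10⁻⁵ T.
All 4 sides add in the same direction: B = 4 × 7.52×10⁻⁵ = 3.01×10⁻⁴ T.

B ≈ 301 μT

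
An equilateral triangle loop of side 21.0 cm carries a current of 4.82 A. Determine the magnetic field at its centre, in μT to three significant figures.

Each side is a finite straight segment at perpendicular distance d = a/(2 tan(π/3)) = 0.06062 m from the centre, with end-angles ±π/3.
One side contributes B₁ = (μ₀I/4πd)·2 sin(π/3) = 1.38×10⁻⁵ T.
All 3 sides add in the same direction: B = 3 × 1.38×10⁻⁵ = 4.13×10⁻⁵ T.

B ≈ 41.3 μT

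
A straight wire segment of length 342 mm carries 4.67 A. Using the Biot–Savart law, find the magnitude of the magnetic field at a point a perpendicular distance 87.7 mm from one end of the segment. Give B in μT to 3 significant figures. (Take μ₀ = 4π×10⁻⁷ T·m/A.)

B ≈ 5.16 μT

For a finite straight segment, B = (μ₀I/4πd)(sinθ₁ + sinθ₂), where θ₁, θ₂ are the angles from the perpendicular to each end.
The perpendicular foot is at one end, so the two end-offsets along the wire are 0 and L = 0.342 m.
sinθ₁ = 0/√(0²+0.0877²) = 0.0000; sinθ₂ = 0.342/√(0.342²+0.0877²) = 0.9687.
B = (4π×10⁻⁷ × 4.67) / (4π × 0.0877) × (0.0000 + 0.9687) = 5.16×10⁻⁶ T.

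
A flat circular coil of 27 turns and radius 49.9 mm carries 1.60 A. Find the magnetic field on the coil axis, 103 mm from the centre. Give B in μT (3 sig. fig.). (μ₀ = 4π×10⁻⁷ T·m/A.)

For an N-turn flat coil, B = Nμ₀IR²/[2(R²+z²)^(3/2)] with R = 0.0499 m, z = 0.103 m.
B = 27 × 1.67×10⁻⁶ T = 4.51×10⁻⁵ T.

B ≈ 45.1 μT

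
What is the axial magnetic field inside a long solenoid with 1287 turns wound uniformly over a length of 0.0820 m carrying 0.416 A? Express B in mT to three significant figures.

B ≈ 8.20 mT

Inside a long solenoid, B = μ₀nI with n = 1.570×10⁴ turns/m.
B = 4π×10⁻⁷ × 1.570×10⁴ × 0.416 = 8.20×10⁻³ T.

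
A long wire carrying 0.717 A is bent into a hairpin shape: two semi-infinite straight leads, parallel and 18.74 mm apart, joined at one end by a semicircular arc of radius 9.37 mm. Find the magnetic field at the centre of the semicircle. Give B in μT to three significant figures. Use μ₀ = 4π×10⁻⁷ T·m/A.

The semicircular arc contributes B_arc = μ₀I·π/(4πR) = μ₀I/(4R) = 2.40×10⁻⁵ T.
Each semi-infinite lead is at perpendicular distance R = 0.00937 m from the centre, with the perpendicular foot at its near end, so it contributes μ₀I/(4πR); both point the same way, together 1.53×10⁻⁵ T.
Arc and leads all point the same direction: B = 2.40×10⁻⁵ + 1.53×10⁻⁵ = 3.93×10⁻⁵ T.

B ≈ 39.3 μT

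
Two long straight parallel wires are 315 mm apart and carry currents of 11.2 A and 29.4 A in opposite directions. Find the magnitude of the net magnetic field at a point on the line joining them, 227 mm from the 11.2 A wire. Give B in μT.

Each long wire gives B = μ₀I/(2πd). Distances are d₁ = 0.227 m and d₂ = 0.088 m.
B₁ = 9.87×10⁻⁶ T, B₂ = 6.68×10⁻⁵ T.
Between antiparallel currents both contributions point the same way, so they add. B = B₁ + B₂ = 9.87×10⁻⁶ + 6.68×10⁻⁵ = 7.67×10⁻⁵ T.

B ≈ 76.7 μT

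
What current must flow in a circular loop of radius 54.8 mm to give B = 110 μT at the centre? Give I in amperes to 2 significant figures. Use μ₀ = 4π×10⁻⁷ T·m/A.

I ≈ 9.6 A

At the centre of a circular loop B = μ₀I/(2R), so I = 2RB/μ₀.
With R = 0.0548 m, I = 2 × 0.0548 × 1.10×10⁻⁴ / (4π×10⁻⁷) = 9.59 A.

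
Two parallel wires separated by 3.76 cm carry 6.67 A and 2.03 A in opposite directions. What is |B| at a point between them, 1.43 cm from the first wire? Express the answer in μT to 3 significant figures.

B ≈ 111 μT

Each long wire gives B = μ₀I/(2πd). Distances are d₁ = 0.0143 m and d₂ = 0.0233 m.
B₁ = 9.33×10⁻⁵ T, B₂ = 1.74×10⁻⁵ T.
Between antiparallel currents both contributions point the same way, so they add. B = B₁ + B₂ = 9.33×10⁻⁵ + 1.74×10⁻⁵ = 1.11×10⁻⁴ T.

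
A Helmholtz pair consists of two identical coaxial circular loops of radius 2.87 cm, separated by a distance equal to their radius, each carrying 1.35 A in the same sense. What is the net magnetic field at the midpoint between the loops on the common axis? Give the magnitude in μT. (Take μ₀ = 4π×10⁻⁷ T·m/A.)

B ≈ 42.3 μT

Each loop contributes B = μ₀IR²/[2(R²+z²)^(3/2)] on the axis, with z measured from that loop.
Loop 1 (z = 0.01435 m): B₁ = 2.11×10⁻⁵ T. Loop 2 (z = 0.01435 m): B₂ = 2.11×10⁻⁵ T.
The fields add: B = B₁ + B₂ = 4.23×10⁻⁵ T.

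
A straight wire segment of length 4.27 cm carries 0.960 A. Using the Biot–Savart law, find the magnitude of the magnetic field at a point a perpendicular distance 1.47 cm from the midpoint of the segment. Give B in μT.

B ≈ 10.8 μT

For a finite straight segment, B = (μ₀I/4πd)(sinθ₁ + sinθ₂), where θ₁, θ₂ are the angles from the perpendicular to each end.
The perpendicular from the point meets the wire at its midpoint, so each end is L/2 = 0.02135 m away along the wire.
sinθ₁ = 0.02135/√(0.02135²+0.0147²) = 0.8236; sinθ₂ = 0.02135/√(0.02135²+0.0147²) = 0.8236.
B = (4π×10⁻⁷ × 0.960) / (4π × 0.0147) × (0.8236 + 0.8236) = 1.08×10⁻⁵ T.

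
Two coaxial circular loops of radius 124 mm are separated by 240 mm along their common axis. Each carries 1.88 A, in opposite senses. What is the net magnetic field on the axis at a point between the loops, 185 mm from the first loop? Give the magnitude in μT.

Each loop contributes B = μ₀IR²/[2(R²+z²)^(3/2)] on the axis, with z measured from that loop.
Loop 1 (z = 0.185 m): B₁ = 1.64×10⁻⁶ T. Loop 2 (z = 0.055 m): B₂ = 7.28×10⁻⁶ T.
The fields oppose: B = |B₁ − B₂| = 5.63×10⁻⁶ T.

B ≈ 5.63 μT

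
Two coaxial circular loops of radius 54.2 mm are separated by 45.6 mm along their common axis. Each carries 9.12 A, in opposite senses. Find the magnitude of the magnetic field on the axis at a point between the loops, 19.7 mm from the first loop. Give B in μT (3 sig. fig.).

Each loop contributes B = μ₀IR²/[2(R²+z²)^(3/2)] on the axis, with z measured from that loop.
Loop 1 (z = 0.0197 m): B₁ = 8.78×10⁻⁵ T. Loop 2 (z = 0.0259 m): B₂ = 7.77×10⁻⁵ T.
The fields oppose: B = |B₁ − B₂| = 1.01×10⁻⁵ T.

B ≈ 10.1 μT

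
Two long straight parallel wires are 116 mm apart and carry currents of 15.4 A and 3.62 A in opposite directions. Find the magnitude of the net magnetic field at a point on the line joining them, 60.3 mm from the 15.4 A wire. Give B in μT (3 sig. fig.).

Each long wire gives B = μ₀I/(2πd). Distances are d₁ = 0.0603 m and d₂ = 0.0557 m.
B₁ = 5.11×10⁻⁵ T, B₂ = 1.30×10⁻⁵ T.
Between antiparallel currents both contributions point the same way, so they add. B = B₁ + B₂ = 5.11×10⁻⁵ + 1.30×10⁻⁵ = 6.41×10⁻⁵ T.

B ≈ 64.1 μT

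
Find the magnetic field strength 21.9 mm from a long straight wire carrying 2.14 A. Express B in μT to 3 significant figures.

B ≈ 19.5 μT

For an infinitely long straight wire, B = μ₀I/(2πd).
B = (4π×10⁻⁷ × 2.14) / (2π × 0.0219) = 1.95×10⁻⁵ T.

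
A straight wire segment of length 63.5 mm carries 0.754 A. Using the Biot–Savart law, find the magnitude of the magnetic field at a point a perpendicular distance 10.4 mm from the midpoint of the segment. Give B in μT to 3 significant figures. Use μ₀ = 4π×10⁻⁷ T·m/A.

B ≈ 13.8 μT

For a finite straight segment, B = (μ₀I/4πd)(sinθ₁ + sinθ₂), where θ₁, θ₂ are the angles from the perpendicular to each end.
The perpendicular from the point meets the wire at its midpoint, so each end is L/2 = 0.03175 m away along the wire.
sinθ₁ = 0.03175/√(0.03175²+0.0104²) = 0.9503; sinθ₂ = 0.03175/√(0.03175²+0.0104²) = 0.9503.
B = (4π×10⁻⁷ × 0.754) / (4π × 0.0104) × (0.9503 + 0.9503) = 1.38×10⁻⁵ T.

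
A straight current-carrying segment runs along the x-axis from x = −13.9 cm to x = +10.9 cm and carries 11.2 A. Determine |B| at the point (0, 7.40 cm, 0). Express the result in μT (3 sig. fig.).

B ≈ 25.9 μT

For a finite straight segment, B = (μ₀I/4πd)(sinθ₁ + sinθ₂), where θ₁, θ₂ are the angles from the perpendicular to each end.
The perpendicular distance is d = 0.074 m; the end-offsets along the wire are a = 0.139 m and b = 0.109 m.
sinθ₁ = 0.139/√(0.139²+0.074²) = 0.8827; sinθ₂ = 0.109/√(0.109²+0.074²) = 0.8273.
B = (4π×10⁻⁷ × 11.2) / (4π × 0.074) × (0.8827 + 0.8273) = 2.59×10⁻⁵ T.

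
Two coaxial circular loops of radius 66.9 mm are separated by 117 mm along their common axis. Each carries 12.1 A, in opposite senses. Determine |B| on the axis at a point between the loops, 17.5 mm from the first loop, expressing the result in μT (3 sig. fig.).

B ≈ 83.2 μT

Each loop contributes B = μ₀IR²/[2(R²+z²)^(3/2)] on the axis, with z measured from that loop.
Loop 1 (z = 0.0175 m): B₁ = 1.03×10⁻⁴ T. Loop 2 (z = 0.0995 m): B₂ = 1.97×10⁻⁵ T.
The fields oppose: B = |B₁ − B₂| = 8.32×10⁻⁵ T.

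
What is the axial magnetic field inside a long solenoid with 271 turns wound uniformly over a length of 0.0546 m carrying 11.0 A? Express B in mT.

Inside a long solenoid, B = μ₀nI with n = 4963 turns/m.
B = 4π×10⁻⁷ × 4963 × 11.0 = 6.86×10⁻² T.

B ≈ 68.6 mT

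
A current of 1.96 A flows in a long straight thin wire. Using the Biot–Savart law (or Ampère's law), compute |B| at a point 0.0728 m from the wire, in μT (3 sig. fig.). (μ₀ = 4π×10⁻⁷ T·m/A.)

B ≈ 5.38 μT

For an infinitely long straight wire, B = μ₀I/(2πd).
B = (4π×10⁻⁷ × 1.96) / (2π × 0.0728) = 5.38×10⁻⁶ T.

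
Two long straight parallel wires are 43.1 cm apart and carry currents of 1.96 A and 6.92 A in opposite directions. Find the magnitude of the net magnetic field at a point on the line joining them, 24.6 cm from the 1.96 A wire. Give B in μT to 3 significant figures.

B ≈ 9.07 μT

Each long wire gives B = μ₀I/(2πd). Distances are d₁ = 0.246 m and d₂ = 0.185 m.
B₁ = 1.59×10⁻⁶ T, B₂ = 7.48×10⁻⁶ T.
Between antiparallel currents both contributions point the same way, so they add. B = B₁ + B₂ = 1.59×10⁻⁶ + 7.48×10⁻⁶ = 9.07×10⁻⁶ T.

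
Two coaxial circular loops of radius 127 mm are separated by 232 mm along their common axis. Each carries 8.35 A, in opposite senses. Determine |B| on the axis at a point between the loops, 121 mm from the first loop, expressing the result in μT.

Each loop contributes B = μ₀IR²/[2(R²+z²)^(3/2)] on the axis, with z measured from that loop.
Loop 1 (z = 0.121 m): B₁ = 1.57×10⁻⁵ T. Loop 2 (z = 0.111 m): B₂ = 1.76×10⁻⁵ T.
The fields oppose: B = |B₁ − B₂| = 1.96×10⁻⁶ T.

B ≈ 1.96 μT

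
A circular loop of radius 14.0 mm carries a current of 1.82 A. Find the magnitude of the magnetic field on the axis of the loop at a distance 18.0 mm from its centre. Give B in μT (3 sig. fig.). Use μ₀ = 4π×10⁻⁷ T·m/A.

B ≈ 18.9 μT

On the axis of a circular loop, B = μ₀IR² / [2(R²+z²)^(3/2)].
R² + z² = (0.014)² + (0.018)² = 0.00052 m², and (R²+z²)^(3/2) = 1.19×10⁻⁵ m³.
B = (4π×10⁻⁷ × 1.82 × 0.000196) / (2 × 1.19×10⁻⁵) = 1.89×10⁻⁵ T.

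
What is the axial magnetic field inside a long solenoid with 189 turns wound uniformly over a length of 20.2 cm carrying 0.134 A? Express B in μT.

B ≈ 158 μT

Inside a long solenoid, B = μ₀nI with n = 935.6 turns/m.
B = 4π×10⁻⁷ × 935.6 × 0.134 = 1.58×10⁻⁴ T.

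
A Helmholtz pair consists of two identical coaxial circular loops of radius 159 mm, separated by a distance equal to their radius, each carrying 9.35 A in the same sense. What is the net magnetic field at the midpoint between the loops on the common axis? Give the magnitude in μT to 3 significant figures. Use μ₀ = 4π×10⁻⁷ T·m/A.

Each loop contributes B = μ₀IR²/[2(R²+z²)^(3/2)] on the axis, with z measured from that loop.
Loop 1 (z = 0.0795 m): B₁ = 2.64×10⁻⁵ T. Loop 2 (z = 0.0795 m): B₂ = 2.64×10⁻⁵ T.
The fields add: B = B₁ + B₂ = 5.29×10⁻⁵ T.

B ≈ 52.9 μT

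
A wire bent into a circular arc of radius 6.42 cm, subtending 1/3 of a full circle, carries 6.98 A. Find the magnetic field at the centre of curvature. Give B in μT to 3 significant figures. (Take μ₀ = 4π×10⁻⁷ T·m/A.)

The Biot–Savart field of a circular arc at its centre is B = μ₀Iφ/(4πR), with φ = 2.094 rad.
B = (4π×10⁻⁷ × 6.98 × 2.094) / (4π × 0.0642) = 2.28×10⁻⁵ T.

B ≈ 22.8 μT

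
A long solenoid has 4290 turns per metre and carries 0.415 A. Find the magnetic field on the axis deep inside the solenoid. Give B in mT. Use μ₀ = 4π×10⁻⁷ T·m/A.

B ≈ 2.24 mT

Inside a long solenoid, B = μ₀nI with n = 4290 turns/m.
B = 4π×10⁻⁷ × 4290 × 0.415 = 2.24×10⁻³ T.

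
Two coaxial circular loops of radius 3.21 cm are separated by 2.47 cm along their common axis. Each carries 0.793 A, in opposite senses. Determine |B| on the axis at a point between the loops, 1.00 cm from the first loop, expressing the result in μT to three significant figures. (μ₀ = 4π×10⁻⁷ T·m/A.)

B ≈ 1.84 μT

Each loop contributes B = μ₀IR²/[2(R²+z²)^(3/2)] on the axis, with z measured from that loop.
Loop 1 (z = 0.01 m): B₁ = 1.35×10⁻⁵ T. Loop 2 (z = 0.0147 m): B₂ = 1.17×10⁻⁵ T.
The fields oppose: B = |B₁ − B₂| = 1.84×10⁻⁶ T.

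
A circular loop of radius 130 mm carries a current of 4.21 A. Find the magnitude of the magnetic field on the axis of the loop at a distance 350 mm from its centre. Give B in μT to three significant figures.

B ≈ 0.859 μT

On the axis of a circular loop, B = μ₀IR² / [2(R²+z²)^(3/2)].
R² + z² = (0.13)² + (0.35)² = 0.1394 m², and (R²+z²)^(3/2) = 5.20×10⁻² m³.
B = (4π×10⁻⁷ × 4.21 × 0.0169) / (2 × 5.20×10⁻²) = 8.59×10⁻⁷ T.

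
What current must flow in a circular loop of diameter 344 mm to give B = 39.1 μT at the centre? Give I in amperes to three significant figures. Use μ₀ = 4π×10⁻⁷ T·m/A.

I ≈ 10.7 A

At the centre of a circular loop B = μ₀I/(2R), so I = 2RB/μ₀.
With R = 0.172 m, I = 2 × 0.172 × 3.91×10⁻⁵ / (4π×10⁻⁷) = 10.7 A.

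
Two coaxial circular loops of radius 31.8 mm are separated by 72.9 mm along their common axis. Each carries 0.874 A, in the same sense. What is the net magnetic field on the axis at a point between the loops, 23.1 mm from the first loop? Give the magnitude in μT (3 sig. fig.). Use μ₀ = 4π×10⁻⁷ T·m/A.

Each loop contributes B = μ₀IR²/[2(R²+z²)^(3/2)] on the axis, with z measured from that loop.
Loop 1 (z = 0.0231 m): B₁ = 9.15×10⁻⁶ T. Loop 2 (z = 0.0498 m): B₂ = 2.69×10⁻⁶ T.
The fields add: B = B₁ + B₂ = 1.18×10⁻⁵ T.

B ≈ 11.8 μT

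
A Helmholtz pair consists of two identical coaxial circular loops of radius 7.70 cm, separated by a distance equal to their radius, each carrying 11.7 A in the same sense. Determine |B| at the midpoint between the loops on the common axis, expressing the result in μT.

B ≈ 137 μT

Each loop contributes B = μ₀IR²/[2(R²+z²)^(3/2)] on the axis, with z measured from that loop.
Loop 1 (z = 0.0385 m): B₁ = 6.83×10⁻⁵ T. Loop 2 (z = 0.0385 m): B₂ = 6.83×10⁻⁵ T.
The fields add: B = B₁ + B₂ = 1.37×10⁻⁴ T.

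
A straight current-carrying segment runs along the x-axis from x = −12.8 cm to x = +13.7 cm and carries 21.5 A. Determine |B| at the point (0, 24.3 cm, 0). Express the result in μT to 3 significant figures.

For a finite straight segment, B = (μ₀I/4πd)(sinθ₁ + sinθ₂), where θ₁, θ₂ are the angles from the perpendicular to each end.
The perpendicular distance is d = 0.243 m; the end-offsets along the wire are a = 0.128 m and b = 0.137 m.
sinθ₁ = 0.128/√(0.128²+0.243²) = 0.4660; sinθ₂ = 0.137/√(0.137²+0.243²) = 0.4911.
B = (4π×10⁻⁷ × 21.5) / (4π × 0.243) × (0.4660 + 0.4911) = 8.47×10⁻⁶ T.

B ≈ 8.47 μT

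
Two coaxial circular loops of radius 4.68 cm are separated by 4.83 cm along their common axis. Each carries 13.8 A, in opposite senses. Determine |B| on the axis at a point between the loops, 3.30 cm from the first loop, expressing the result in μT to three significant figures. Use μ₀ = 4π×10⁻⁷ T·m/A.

B ≈ 58.0 μT

Each loop contributes B = μ₀IR²/[2(R²+z²)^(3/2)] on the axis, with z measured from that loop.
Loop 1 (z = 0.033 m): B₁ = 1.01×10⁻⁴ T. Loop 2 (z = 0.0153 m): B₂ = 1.59×10⁻⁴ T.
The fields oppose: B = |B₁ − B₂| = 5.80×10⁻⁵ T.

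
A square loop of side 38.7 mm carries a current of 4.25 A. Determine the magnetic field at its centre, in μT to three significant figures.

Each side is a finite straight segment at perpendicular distance d = a/(2 tan(π/4)) = 0.01935 m from the centre, with end-angles ±π/4.
One side contributes B₁ = (μ₀I/4πd)·2 sin(π/4) = 3.11×10⁻⁵ T.
All 4 sides add in the same direction: B = 4 × 3.11×10⁻⁵ = 1.24×10⁻⁴ T.

B ≈ 124 μT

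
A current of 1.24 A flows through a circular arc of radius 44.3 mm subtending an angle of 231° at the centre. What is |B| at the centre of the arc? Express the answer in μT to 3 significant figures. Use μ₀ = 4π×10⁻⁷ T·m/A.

The Biot–Savart field of a circular arc at its centre is B = μ₀Iφ/(4πR), with φ = 4.032 rad.
B = (4π×10⁻⁷ × 1.24 × 4.032) / (4π × 0.0443) = 1.13×10⁻⁵ T.

B ≈ 11.3 μT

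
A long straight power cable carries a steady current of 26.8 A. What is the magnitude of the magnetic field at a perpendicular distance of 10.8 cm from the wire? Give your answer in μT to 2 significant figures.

B ≈ 50 μT

For an infinitely long straight wire, B = μ₀I/(2πd).
B = (4π×10⁻⁷ × 26.8) / (2π × 0.108) = 4.96×10⁻⁵ T.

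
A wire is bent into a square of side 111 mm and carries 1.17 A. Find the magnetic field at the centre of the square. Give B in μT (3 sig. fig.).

Each side is a finite straight segment at perpendicular distance d = a/(2 tan(π/4)) = 0.0555 m from the centre, with end-angles ±π/4.
One side contributes B₁ = (μ₀I/4πd)·2 sin(π/4) = 2.98×10⁻⁶ T.
All 4 sides add in the same direction: B = 4 × 2.98×10⁻⁶ = 1.19×10⁻⁵ T.

B ≈ 11.9 μT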